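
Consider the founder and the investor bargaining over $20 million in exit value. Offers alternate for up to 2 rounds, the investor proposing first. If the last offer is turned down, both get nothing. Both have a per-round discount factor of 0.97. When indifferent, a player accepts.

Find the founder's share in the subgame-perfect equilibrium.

19.4

Round 2 (the founder proposes): the investor will accept anything ≥ 0, so the founder offers 0 and keeps 20.
Round 1 (the investor proposes): the founder can get 20 next round, worth 0.97 × 20 = 19.4 now, so the investor offers 19.4, keeping 0.6.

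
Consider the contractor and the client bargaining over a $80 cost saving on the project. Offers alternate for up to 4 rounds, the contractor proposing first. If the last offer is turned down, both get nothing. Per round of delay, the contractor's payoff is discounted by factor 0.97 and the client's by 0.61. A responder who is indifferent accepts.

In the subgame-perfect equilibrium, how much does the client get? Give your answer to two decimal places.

30.34

Round 4 (the client proposes): rejection yields 0 for the contractor; the client offers 0 and keeps 80.
Round 3 (the contractor proposes): the client can get 80 next round, worth 0.61 × 80 = 48.8 now. The contractor offers 48.8 and keeps 80 − 48.8 = 31.2.
Round 2 (the client proposes): the contractor can get 31.2 next round, worth 0.97 × 31.2 = 30.264 now, so the client offers 30.264, keeping 49.736.
Round 1 (the contractor proposes): the client can get 49.736 next round, worth 0.61 × 49.736 = 30.33896 now. The contractor offers 30.33896 and keeps 80 − 30.33896 = 49.66104.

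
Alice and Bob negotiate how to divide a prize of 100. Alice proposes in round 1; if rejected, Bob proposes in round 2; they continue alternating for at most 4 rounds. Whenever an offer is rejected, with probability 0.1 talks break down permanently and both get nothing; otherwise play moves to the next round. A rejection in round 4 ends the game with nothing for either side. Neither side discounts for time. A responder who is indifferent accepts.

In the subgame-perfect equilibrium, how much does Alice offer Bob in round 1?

Round 4 (Bob proposes): rejection yields 0 for Alice; Bob offers 0 and keeps 100.
Round 3 (Alice proposes): rejecting gives Bob an expected 0.9 × 100 = 90. Alice offers 90 and keeps 100 − 90 = 10.
Round 2 (Bob proposes): rejecting gives Alice an expected 0.9 × 10 = 9. Bob offers 9 and keeps 100 − 9 = 91.
Round 1 (Alice proposes): rejecting gives Bob an expected 0.9 × 91 = 81.9; Alice offers that and keeps 18.1.

81.9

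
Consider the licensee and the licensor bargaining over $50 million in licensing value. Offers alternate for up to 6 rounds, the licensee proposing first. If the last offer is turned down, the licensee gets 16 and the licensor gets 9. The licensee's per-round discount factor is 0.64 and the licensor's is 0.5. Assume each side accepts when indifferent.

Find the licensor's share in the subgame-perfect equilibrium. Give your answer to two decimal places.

13.62

Round 6 (the licensor proposes): the licensee gets 16 if talks fail, so the licensor offers 16 and keeps 34.
Round 5 (the licensee proposes): the licensor can get 34 next round, worth 0.5 × 34 = 17 now; the licensee offers that and keeps 33.
Round 4 (the licensor proposes): the licensee can get 33 next round, worth 0.64 × 33 = 21.12 now. The licensor offers 21.12 and keeps 50 − 21.12 = 28.88.
Round 3 (the licensee proposes): the licensor can get 28.88 next round, worth 0.5 × 28.88 = 14.44 now. The licensee offers 14.44 and keeps 50 − 14.44 = 35.56.
Round 2 (the licensor proposes): the licensee can get 35.56 next round, worth 0.64 × 35.56 = 22.7584 now. The licensor offers 22.7584 and keeps 50 − 22.7584 = 27.2416.
Round 1 (the licensee proposes): the licensor can get 27.2416 next round, worth 0.5 × 27.2416 = 13.6208 now; the licensee offers that and keeps 36.3792.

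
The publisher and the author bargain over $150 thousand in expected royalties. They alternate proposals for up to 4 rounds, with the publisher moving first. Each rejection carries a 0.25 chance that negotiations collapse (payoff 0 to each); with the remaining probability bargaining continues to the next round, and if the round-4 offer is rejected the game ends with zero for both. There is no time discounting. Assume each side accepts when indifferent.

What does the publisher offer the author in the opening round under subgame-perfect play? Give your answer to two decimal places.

91.41

Round 4 (the author proposes): rejection yields 0 for the publisher; the author offers 0 and keeps 150.
Round 3 (the publisher proposes): rejecting gives the author an expected 0.75 × 150 = 112.5. The publisher offers 112.5 and keeps 150 − 112.5 = 37.5.
Round 2 (the author proposes): rejecting gives the publisher an expected 0.75 × 37.5 = 28.125; the author offers that and keeps 121.875.
Round 1 (the publisher proposes): rejecting gives the author an expected 0.75 × 121.875 = 91.40625, so the publisher offers 91.40625, keeping 58.59375.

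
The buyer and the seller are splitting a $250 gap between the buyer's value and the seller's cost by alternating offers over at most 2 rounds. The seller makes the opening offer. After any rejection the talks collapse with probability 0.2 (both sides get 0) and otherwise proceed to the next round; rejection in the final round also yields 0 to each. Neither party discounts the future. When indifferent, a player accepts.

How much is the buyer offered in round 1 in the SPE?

By backward induction:
Round 2 (the buyer proposes): the seller will accept anything ≥ 0, so the buyer offers 0 and keeps 250.
Round 1 (the seller proposes): rejecting gives the buyer an expected 0.8 × 250 = 200. The seller offers 200 and keeps 250 − 200 = 50.

200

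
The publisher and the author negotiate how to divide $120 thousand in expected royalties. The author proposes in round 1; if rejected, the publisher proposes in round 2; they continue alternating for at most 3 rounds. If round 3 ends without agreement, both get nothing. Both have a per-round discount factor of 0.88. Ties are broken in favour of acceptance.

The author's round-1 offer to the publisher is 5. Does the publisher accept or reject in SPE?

Round 3 (the author proposes): rejection yields 0 for the publisher; the author offers 0 and keeps 120.
Round 2 (the publisher proposes): the author can get 120 next round, worth 0.88 × 120 = 105.6 now, so the publisher offers 105.6, keeping 14.4.
So by rejecting in round 1, the publisher gets 14.4 next round, worth 0.88 × 14.4 = 12.672 now.
Offer 5 < 12.672, so the publisher rejects.

Reject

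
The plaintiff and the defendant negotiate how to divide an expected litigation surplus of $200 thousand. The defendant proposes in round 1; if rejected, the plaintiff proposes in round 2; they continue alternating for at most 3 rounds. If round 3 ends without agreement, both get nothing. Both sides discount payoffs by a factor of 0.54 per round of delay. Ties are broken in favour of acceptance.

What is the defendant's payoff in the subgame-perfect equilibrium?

150.32

Round 3 (the defendant proposes): rejection yields 0 for the plaintiff; the defendant offers 0 and keeps 200.
Round 2 (the plaintiff proposes): the defendant can get 200 next round, worth 0.54 × 200 = 108 now. The plaintiff offers 108 and keeps 200 − 108 = 92.
Round 1 (the defendant proposes): the plaintiff can get 92 next round, worth 0.54 × 92 = 49.68 now, so the defendant offers 49.68, keeping 150.32.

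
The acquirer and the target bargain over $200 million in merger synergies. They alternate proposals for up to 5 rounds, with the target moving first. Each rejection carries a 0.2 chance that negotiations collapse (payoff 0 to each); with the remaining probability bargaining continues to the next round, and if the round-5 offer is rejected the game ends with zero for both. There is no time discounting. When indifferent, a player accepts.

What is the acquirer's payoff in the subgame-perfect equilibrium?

By backward induction:
Round 5 (the target proposes): the acquirer will accept anything ≥ 0, so the target offers 0 and keeps 200.
Round 4 (the acquirer proposes): rejecting gives the target an expected 0.8 × 200 = 160. The acquirer offers 160 and keeps 200 − 160 = 40.
Round 3 (the target proposes): rejecting gives the acquirer an expected 0.8 × 40 = 32; the target offers that and keeps 168.
Round 2 (the acquirer proposes): rejecting gives the target an expected 0.8 × 168 = 134.4, so the acquirer offers 134.4, keeping 65.6.
Round 1 (the target proposes): rejecting gives the acquirer an expected 0.8 × 65.6 = 52.48; the target offers that and keeps 147.52.

52.48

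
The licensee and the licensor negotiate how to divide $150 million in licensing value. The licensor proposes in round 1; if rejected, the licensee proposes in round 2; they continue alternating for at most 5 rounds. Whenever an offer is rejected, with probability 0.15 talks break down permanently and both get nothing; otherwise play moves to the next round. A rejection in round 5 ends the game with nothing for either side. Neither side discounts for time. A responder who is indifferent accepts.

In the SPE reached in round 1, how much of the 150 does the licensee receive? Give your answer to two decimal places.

32.94

Round 5 (the licensor proposes): the licensee will accept anything ≥ 0, so the licensor offers 0 and keeps 150.
Round 4 (the licensee proposes): rejecting gives the licensor an expected 0.85 × 150 = 127.5; the licensee offers that and keeps 22.5.
Round 3 (the licensor proposes): rejecting gives the licensee an expected 0.85 × 22.5 = 19.125, so the licensor offers 19.125, keeping 130.875.
Round 2 (the licensee proposes): rejecting gives the licensor an expected 0.85 × 130.875 = 111.24375; the licensee offers that and keeps 38.75625.
Round 1 (the licensor proposes): rejecting gives the licensee an expected 0.85 × 38.75625 = 32.9428125; the licensor offers that and keeps 117.0571875.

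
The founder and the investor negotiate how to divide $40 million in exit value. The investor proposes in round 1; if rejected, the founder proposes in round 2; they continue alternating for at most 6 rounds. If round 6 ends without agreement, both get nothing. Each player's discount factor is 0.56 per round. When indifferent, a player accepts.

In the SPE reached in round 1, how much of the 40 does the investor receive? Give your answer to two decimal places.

24.85

Round 6 (the founder proposes): rejection yields 0 for the investor; the founder offers 0 and keeps 40.
Round 5 (the investor proposes): the founder can get 40 next round, worth 0.56 × 40 = 22.4 now, so the investor offers 22.4, keeping 17.6.
Round 4 (the founder proposes): the investor can get 17.6 next round, worth 0.56 × 17.6 = 9.856 now; the founder offers that and keeps 30.144.
Round 3 (the investor proposes): the founder can get 30.144 next round, worth 0.56 × 30.144 = 16.88064 now, so the investor offers 16.88064, keeping 23.11936.
Round 2 (the founder proposes): the investor can get 23.11936 next round, worth 0.56 × 23.11936 = 12.9468416 now. The founder offers 12.9468416 and keeps 40 − 12.9468416 = 27.0531584.
Round 1 (the investor proposes): the founder can get 27.0531584 next round, worth 0.56 × 27.0531584 = 15.149768704 now; the investor offers that and keeps 24.850231296.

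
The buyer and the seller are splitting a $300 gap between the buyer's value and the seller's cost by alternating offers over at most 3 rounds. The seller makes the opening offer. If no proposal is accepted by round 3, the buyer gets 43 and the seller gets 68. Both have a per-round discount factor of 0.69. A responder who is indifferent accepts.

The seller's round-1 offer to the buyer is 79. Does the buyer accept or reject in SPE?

Reject

Work out the buyer's continuation value if the offer is rejected.
Round 3 (the seller proposes): the buyer gets 43 if talks fail, so the seller offers 43 and keeps 257.
Round 2 (the buyer proposes): the seller can get 257 next round, worth 0.69 × 257 = 177.33 now, so the buyer offers 177.33, keeping 122.67.
So by rejecting in round 1, the buyer gets 122.67 next round, worth 0.69 × 122.67 = 84.6423 now.
Offer 79 < 84.6423, so the buyer rejects.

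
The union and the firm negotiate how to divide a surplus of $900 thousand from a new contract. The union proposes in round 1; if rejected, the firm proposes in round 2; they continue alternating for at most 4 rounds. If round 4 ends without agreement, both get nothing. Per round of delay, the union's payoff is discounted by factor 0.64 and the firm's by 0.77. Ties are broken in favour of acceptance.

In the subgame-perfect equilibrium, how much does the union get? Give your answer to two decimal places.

Round 4 (the firm proposes): rejection yields 0 for the union; the firm offers 0 and keeps 900.
Round 3 (the union proposes): the firm can get 900 next round, worth 0.77 × 900 = 693 now, so the union offers 693, keeping 207.
Round 2 (the firm proposes): the union can get 207 next round, worth 0.64 × 207 = 132.48 now, so the firm offers 132.48, keeping 767.52.
Round 1 (the union proposes): the firm can get 767.52 next round, worth 0.77 × 767.52 = 590.9904 now; the union offers that and keeps 309.0096.

309.01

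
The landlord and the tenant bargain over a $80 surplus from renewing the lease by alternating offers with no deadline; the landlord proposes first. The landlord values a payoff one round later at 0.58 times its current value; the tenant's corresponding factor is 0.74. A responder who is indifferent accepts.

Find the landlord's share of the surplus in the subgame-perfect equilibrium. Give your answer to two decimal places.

36.44

In a stationary SPE each proposer offers the other exactly their discounted continuation value.
If the landlord keeps x when proposing and the tenant keeps y when proposing, then x = 80 − 0.74y and y = 80 − 0.58x.
Solving: x = 80(1 − 0.74) / (1 − 0.58·0.74) = 20.8 / 0.5708 ≈ 36.4401.
The tenant gets 80 − 36.4401 ≈ 43.5599.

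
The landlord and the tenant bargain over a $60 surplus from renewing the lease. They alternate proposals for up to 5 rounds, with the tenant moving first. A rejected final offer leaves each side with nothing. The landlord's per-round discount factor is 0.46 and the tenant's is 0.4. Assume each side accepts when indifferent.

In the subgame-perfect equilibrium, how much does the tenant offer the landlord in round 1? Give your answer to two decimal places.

19.61

By backward induction:
Round 5 (the tenant proposes): rejection yields 0 for the landlord; the tenant offers 0 and keeps 60.
Round 4 (the landlord proposes): the tenant can get 60 next round, worth 0.4 × 60 = 24 now; the landlord offers that and keeps 36.
Round 3 (the tenant proposes): the landlord can get 36 next round, worth 0.46 × 36 = 16.56 now, so the tenant offers 16.56, keeping 43.44.
Round 2 (the landlord proposes): the tenant can get 43.44 next round, worth 0.4 × 43.44 = 17.376 now, so the landlord offers 17.376, keeping 42.624.
Round 1 (the tenant proposes): the landlord can get 42.624 next round, worth 0.46 × 42.624 = 19.60704 now, so the tenant offers 19.60704, keeping 40.39296.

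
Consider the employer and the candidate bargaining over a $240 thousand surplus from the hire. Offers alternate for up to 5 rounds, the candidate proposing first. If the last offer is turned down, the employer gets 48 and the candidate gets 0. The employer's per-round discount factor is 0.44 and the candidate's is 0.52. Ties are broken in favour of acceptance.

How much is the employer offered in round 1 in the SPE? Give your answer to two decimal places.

Round 5 (the candidate proposes): the employer gets 48 if talks fail, so the candidate offers 48 and keeps 192.
Round 4 (the employer proposes): the candidate can get 192 next round, worth 0.52 × 192 = 99.84 now. The employer offers 99.84 and keeps 240 − 99.84 = 140.16.
Round 3 (the candidate proposes): the employer can get 140.16 next round, worth 0.44 × 140.16 = 61.6704 now. The candidate offers 61.6704 and keeps 240 − 61.6704 = 178.3296.
Round 2 (the employer proposes): the candidate can get 178.3296 next round, worth 0.52 × 178.3296 = 92.731392 now, so the employer offers 92.731392, keeping 147.268608.
Round 1 (the candidate proposes): the employer can get 147.268608 next round, worth 0.44 × 147.268608 = 64.79818752 now; the candidate offers that and keeps 175.20181248.

64.80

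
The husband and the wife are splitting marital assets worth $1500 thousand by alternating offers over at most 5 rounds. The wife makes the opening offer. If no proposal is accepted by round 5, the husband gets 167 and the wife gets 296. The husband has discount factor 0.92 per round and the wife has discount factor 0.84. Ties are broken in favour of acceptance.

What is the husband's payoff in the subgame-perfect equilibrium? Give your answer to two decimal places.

Round 5 (the wife proposes): the husband gets 167 if talks fail, so the wife offers 167 and keeps 1333.
Round 4 (the husband proposes): the wife can get 1333 next round, worth 0.84 × 1333 = 1119.72 now, so the husband offers 1119.72, keeping 380.28.
Round 3 (the wife proposes): the husband can get 380.28 next round, worth 0.92 × 380.28 = 349.8576 now. The wife offers 349.8576 and keeps 1500 − 349.8576 = 1150.1424.
Round 2 (the husband proposes): the wife can get 1150.1424 next round, worth 0.84 × 1150.1424 = 966.119616 now; the husband offers that and keeps 533.880384.
Round 1 (the wife proposes): the husband can get 533.880384 next round, worth 0.92 × 533.880384 = 491.16995328 now; the wife offers that and keeps 1008.83004672.

491.17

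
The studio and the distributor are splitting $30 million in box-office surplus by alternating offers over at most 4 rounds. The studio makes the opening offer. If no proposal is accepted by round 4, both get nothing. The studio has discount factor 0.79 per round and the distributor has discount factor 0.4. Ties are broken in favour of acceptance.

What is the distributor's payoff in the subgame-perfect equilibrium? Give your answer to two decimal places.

Round 4 (the distributor proposes): rejection yields 0 for the studio; the distributor offers 0 and keeps 30.
Round 3 (the studio proposes): the distributor can get 30 next round, worth 0.4 × 30 = 12 now, so the studio offers 12, keeping 18.
Round 2 (the distributor proposes): the studio can get 18 next round, worth 0.79 × 18 = 14.22 now; the distributor offers that and keeps 15.78.
Round 1 (the studio proposes): the distributor can get 15.78 next round, worth 0.4 × 15.78 = 6.312 now. The studio offers 6.312 and keeps 30 − 6.312 = 23.688.

6.31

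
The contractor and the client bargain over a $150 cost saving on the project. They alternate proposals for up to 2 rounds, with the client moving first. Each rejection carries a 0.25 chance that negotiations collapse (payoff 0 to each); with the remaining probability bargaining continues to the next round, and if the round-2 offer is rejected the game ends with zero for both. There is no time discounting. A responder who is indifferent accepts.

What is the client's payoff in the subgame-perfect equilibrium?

37.5

By backward induction:
Round 2 (the contractor proposes): rejection yields 0 for the client; the contractor offers 0 and keeps 150.
Round 1 (the client proposes): rejecting gives the contractor an expected 0.75 × 150 = 112.5. The client offers 112.5 and keeps 150 − 112.5 = 37.5.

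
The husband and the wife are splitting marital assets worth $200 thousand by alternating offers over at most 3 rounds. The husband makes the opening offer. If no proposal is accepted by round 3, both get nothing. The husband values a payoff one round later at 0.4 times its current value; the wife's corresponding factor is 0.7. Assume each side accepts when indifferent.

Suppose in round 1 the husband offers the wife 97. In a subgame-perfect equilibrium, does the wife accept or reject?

Work out the wife's continuation value if the offer is rejected.
Round 3 (the husband proposes): rejection yields 0 for the wife; the husband offers 0 and keeps 200.
Round 2 (the wife proposes): the husband can get 200 next round, worth 0.4 × 200 = 80 now, so the wife offers 80, keeping 120.
So by rejecting in round 1, the wife gets 120 next round, worth 0.7 × 120 = 84 now.
Offer 97 ≥ 84, so the wife accepts.

Accept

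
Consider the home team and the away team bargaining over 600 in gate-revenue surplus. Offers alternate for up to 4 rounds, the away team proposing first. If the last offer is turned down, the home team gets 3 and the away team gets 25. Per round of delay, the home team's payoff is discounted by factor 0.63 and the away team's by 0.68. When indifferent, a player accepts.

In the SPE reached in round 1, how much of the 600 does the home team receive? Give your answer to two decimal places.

276.15

By backward induction:
Round 4 (the home team proposes): the away team gets 25 if talks fail, so the home team offers 25 and keeps 575.
Round 3 (the away team proposes): the home team can get 575 next round, worth 0.63 × 575 = 362.25 now; the away team offers that and keeps 237.75.
Round 2 (the home team proposes): the away team can get 237.75 next round, worth 0.68 × 237.75 = 161.67 now. The home team offers 161.67 and keeps 600 − 161.67 = 438.33.
Round 1 (the away team proposes): the home team can get 438.33 next round, worth 0.63 × 438.33 = 276.1479 now; the away team offers that and keeps 323.8521.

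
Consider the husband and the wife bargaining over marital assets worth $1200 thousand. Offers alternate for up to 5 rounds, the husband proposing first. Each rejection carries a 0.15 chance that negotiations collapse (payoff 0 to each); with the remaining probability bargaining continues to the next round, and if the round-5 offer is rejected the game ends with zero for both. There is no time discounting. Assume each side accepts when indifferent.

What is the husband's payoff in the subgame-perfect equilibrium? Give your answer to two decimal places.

936.46

Round 5 (the husband proposes): the wife will accept anything ≥ 0, so the husband offers 0 and keeps 1200.
Round 4 (the wife proposes): rejecting gives the husband an expected 0.85 × 1200 = 1020. The wife offers 1020 and keeps 1200 − 1020 = 180.
Round 3 (the husband proposes): rejecting gives the wife an expected 0.85 × 180 = 153. The husband offers 153 and keeps 1200 − 153 = 1047.
Round 2 (the wife proposes): rejecting gives the husband an expected 0.85 × 1047 = 889.95, so the wife offers 889.95, keeping 310.05.
Round 1 (the husband proposes): rejecting gives the wife an expected 0.85 × 310.05 = 263.5425; the husband offers that and keeps 936.4575.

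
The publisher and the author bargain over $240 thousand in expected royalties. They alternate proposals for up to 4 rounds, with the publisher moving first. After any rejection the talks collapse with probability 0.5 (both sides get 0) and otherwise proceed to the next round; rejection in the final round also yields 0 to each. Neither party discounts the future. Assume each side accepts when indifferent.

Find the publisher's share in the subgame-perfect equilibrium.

Round 4 (the author proposes): the publisher will accept anything ≥ 0, so the author offers 0 and keeps 240.
Round 3 (the publisher proposes): rejecting gives the author an expected 0.5 × 240 = 120; the publisher offers that and keeps 120.
Round 2 (the author proposes): rejecting gives the publisher an expected 0.5 × 120 = 60. The author offers 60 and keeps 240 − 60 = 180.
Round 1 (the publisher proposes): rejecting gives the author an expected 0.5 × 180 = 90; the publisher offers that and keeps 150.

150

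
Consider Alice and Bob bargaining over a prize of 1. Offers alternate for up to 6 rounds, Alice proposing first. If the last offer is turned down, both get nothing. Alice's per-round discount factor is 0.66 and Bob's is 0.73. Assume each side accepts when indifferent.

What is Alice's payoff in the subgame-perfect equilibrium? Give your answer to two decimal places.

0.46

Round 6 (Bob proposes): Alice will accept anything ≥ 0, so Bob offers 0 and keeps 1.
Round 5 (Alice proposes): Bob can get 1 next round, worth 0.73 × 1 = 0.73 now, so Alice offers 0.73, keeping 0.27.
Round 4 (Bob proposes): Alice can get 0.27 next round, worth 0.66 × 0.27 = 0.1782 now. Bob offers 0.1782 and keeps 1 − 0.1782 = 0.8218.
Round 3 (Alice proposes): Bob can get 0.8218 next round, worth 0.73 × 0.8218 = 0.599914 now, so Alice offers 0.599914, keeping 0.400086.
Round 2 (Bob proposes): Alice can get 0.400086 next round, worth 0.66 × 0.400086 = 0.26405676 now; Bob offers that and keeps 0.73594324.
Round 1 (Alice proposes): Bob can get 0.73594324 next round, worth 0.73 × 0.73594324 = 0.5372385652 now; Alice offers that and keeps 0.4627614348.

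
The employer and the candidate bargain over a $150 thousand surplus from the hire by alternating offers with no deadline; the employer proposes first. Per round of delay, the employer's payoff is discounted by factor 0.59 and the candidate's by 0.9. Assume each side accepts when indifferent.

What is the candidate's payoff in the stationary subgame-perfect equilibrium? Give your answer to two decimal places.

When the employer proposes, the candidate accepts any offer worth at least 0.9 times what the candidate would get by proposing next round; and vice versa.
This gives x = 150 − 0.9y and y = 150 − 0.59x, where x and y are each side's share when it proposes.
Hence (1 − 0.9·0.59)x = 150(1 − 0.9), i.e. 0.469·x = 15.
x ≈ 31.9829; the candidate's share is 150 − x ≈ 118.0171.

118.02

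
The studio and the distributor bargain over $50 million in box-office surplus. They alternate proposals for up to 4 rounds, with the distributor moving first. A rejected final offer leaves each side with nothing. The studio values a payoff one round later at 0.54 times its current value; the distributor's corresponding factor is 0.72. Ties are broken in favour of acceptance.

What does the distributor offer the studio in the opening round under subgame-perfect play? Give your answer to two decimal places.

18.06

Round 4 (the studio proposes): rejection yields 0 for the distributor; the studio offers 0 and keeps 50.
Round 3 (the distributor proposes): the studio can get 50 next round, worth 0.54 × 50 = 27 now, so the distributor offers 27, keeping 23.
Round 2 (the studio proposes): the distributor can get 23 next round, worth 0.72 × 23 = 16.56 now; the studio offers that and keeps 33.44.
Round 1 (the distributor proposes): the studio can get 33.44 next round, worth 0.54 × 33.44 = 18.0576 now; the distributor offers that and keeps 31.9424.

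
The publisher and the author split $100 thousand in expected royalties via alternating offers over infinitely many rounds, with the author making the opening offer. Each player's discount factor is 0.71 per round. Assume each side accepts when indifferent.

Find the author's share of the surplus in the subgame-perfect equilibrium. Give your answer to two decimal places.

In a stationary SPE each proposer offers the other exactly their discounted continuation value.
If the author keeps x when proposing and the publisher keeps y when proposing, then x = 100 − 0.71y and y = 100 − 0.71x.
Solving: x = 100(1 − 0.71) / (1 − 0.71·0.71) = 29 / 0.4959 ≈ 58.4795.
The publisher gets 100 − 58.4795 ≈ 41.5205.

58.48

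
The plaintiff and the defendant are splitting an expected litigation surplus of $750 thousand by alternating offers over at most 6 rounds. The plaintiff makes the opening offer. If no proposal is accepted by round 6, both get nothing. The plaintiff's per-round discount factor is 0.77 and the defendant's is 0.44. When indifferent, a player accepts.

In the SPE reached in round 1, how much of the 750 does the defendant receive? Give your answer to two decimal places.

139.49

Round 6 (the defendant proposes): the plaintiff will accept anything ≥ 0, so the defendant offers 0 and keeps 750.
Round 5 (the plaintiff proposes): the defendant can get 750 next round, worth 0.44 × 750 = 330 now. The plaintiff offers 330 and keeps 750 − 330 = 420.
Round 4 (the defendant proposes): the plaintiff can get 420 next round, worth 0.77 × 420 = 323.4 now; the defendant offers that and keeps 426.6.
Round 3 (the plaintiff proposes): the defendant can get 426.6 next round, worth 0.44 × 426.6 = 187.704 now, so the plaintiff offers 187.704, keeping 562.296.
Round 2 (the defendant proposes): the plaintiff can get 562.296 next round, worth 0.77 × 562.296 = 432.96792 now; the defendant offers that and keeps 317.03208.
Round 1 (the plaintiff proposes): the defendant can get 317.03208 next round, worth 0.44 × 317.03208 = 139.4941152 now. The plaintiff offers 139.4941152 and keeps 750 − 139.4941152 = 610.5058848.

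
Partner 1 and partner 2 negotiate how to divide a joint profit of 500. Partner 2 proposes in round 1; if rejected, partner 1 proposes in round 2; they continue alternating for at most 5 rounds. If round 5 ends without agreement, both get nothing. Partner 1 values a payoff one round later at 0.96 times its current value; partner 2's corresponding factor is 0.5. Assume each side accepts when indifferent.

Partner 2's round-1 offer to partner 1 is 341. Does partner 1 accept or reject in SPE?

Work out partner 1's continuation value if the offer is rejected.
Round 5 (partner 2 proposes): partner 1 will accept anything ≥ 0, so partner 2 offers 0 and keeps 500.
Round 4 (partner 1 proposes): partner 2 can get 500 next round, worth 0.5 × 500 = 250 now, so partner 1 offers 250, keeping 250.
Round 3 (partner 2 proposes): partner 1 can get 250 next round, worth 0.96 × 250 = 240 now; partner 2 offers that and keeps 260.
Round 2 (partner 1 proposes): partner 2 can get 260 next round, worth 0.5 × 260 = 130 now; partner 1 offers that and keeps 370.
So by rejecting in round 1, partner 1 gets 370 next round, worth 0.96 × 370 = 355.2 now.
Offer 341 < 355.2, so partner 1 rejects.

Reject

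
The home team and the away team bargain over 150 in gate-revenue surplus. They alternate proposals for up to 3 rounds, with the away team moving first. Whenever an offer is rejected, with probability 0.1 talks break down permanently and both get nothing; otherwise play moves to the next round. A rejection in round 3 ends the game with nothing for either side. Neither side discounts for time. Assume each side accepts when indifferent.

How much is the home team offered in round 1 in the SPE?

By backward induction:
Round 3 (the away team proposes): rejection yields 0 for the home team; the away team offers 0 and keeps 150.
Round 2 (the home team proposes): rejecting gives the away team an expected 0.9 × 150 = 135. The home team offers 135 and keeps 150 − 135 = 15.
Round 1 (the away team proposes): rejecting gives the home team an expected 0.9 × 15 = 13.5, so the away team offers 13.5, keeping 136.5.

13.5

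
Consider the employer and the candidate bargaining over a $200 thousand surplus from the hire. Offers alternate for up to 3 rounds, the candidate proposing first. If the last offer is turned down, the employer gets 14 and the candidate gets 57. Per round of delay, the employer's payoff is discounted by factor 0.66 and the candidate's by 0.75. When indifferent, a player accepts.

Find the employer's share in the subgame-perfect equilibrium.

Round 3 (the candidate proposes): the employer gets 14 if talks fail, so the candidate offers 14 and keeps 186.
Round 2 (the employer proposes): the candidate can get 186 next round, worth 0.75 × 186 = 139.5 now, so the employer offers 139.5, keeping 60.5.
Round 1 (the candidate proposes): the employer can get 60.5 next round, worth 0.66 × 60.5 = 39.93 now; the candidate offers that and keeps 160.07.

39.93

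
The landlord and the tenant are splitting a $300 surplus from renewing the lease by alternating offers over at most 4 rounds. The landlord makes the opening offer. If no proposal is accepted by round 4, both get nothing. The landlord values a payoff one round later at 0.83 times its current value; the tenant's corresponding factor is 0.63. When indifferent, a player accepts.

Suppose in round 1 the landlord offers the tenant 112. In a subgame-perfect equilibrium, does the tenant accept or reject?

Reject

Round 4 (the tenant proposes): the landlord will accept anything ≥ 0, so the tenant offers 0 and keeps 300.
Round 3 (the landlord proposes): the tenant can get 300 next round, worth 0.63 × 300 = 189 now, so the landlord offers 189, keeping 111.
Round 2 (the tenant proposes): the landlord can get 111 next round, worth 0.83 × 111 = 92.13 now, so the tenant offers 92.13, keeping 207.87.
So by rejecting in round 1, the tenant gets 207.87 next round, worth 0.63 × 207.87 = 130.9581 now.
Offer 112 < 130.9581, so the tenant rejects.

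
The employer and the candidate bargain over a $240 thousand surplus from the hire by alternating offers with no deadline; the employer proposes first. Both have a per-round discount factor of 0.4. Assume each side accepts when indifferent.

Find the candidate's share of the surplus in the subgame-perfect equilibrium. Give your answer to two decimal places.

When the employer proposes, the candidate accepts any offer worth at least 0.4 times what the candidate would get by proposing next round; and vice versa.
This gives x = 240 − 0.4y and y = 240 − 0.4x, where x and y are each side's share when it proposes.
Hence (1 − 0.4·0.4)x = 240(1 − 0.4), i.e. 0.84·x = 144.
x ≈ 171.4286; the candidate's share is 240 − x ≈ 68.5714.

68.57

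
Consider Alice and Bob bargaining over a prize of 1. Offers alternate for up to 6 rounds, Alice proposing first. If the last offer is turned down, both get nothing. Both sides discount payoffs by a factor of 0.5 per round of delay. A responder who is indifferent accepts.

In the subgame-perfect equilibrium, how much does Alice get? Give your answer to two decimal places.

By backward induction:
Round 6 (Bob proposes): rejection yields 0 for Alice; Bob offers 0 and keeps 1.
Round 5 (Alice proposes): Bob can get 1 next round, worth 0.5 × 1 = 0.5 now. Alice offers 0.5 and keeps 1 − 0.5 = 0.5.
Round 4 (Bob proposes): Alice can get 0.5 next round, worth 0.5 × 0.5 = 0.25 now; Bob offers that and keeps 0.75.
Round 3 (Alice proposes): Bob can get 0.75 next round, worth 0.5 × 0.75 = 0.375 now; Alice offers that and keeps 0.625.
Round 2 (Bob proposes): Alice can get 0.625 next round, worth 0.5 × 0.625 = 0.3125 now. Bob offers 0.3125 and keeps 1 − 0.3125 = 0.6875.
Round 1 (Alice proposes): Bob can get 0.6875 next round, worth 0.5 × 0.6875 = 0.34375 now. Alice offers 0.34375 and keeps 1 − 0.34375 = 0.65625.

0.66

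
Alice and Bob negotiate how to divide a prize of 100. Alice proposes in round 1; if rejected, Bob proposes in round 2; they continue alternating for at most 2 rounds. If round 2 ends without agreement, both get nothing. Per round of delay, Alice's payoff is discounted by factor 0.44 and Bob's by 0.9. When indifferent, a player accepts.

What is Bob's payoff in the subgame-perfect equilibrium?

Round 2 (Bob proposes): rejection yields 0 for Alice; Bob offers 0 and keeps 100.
Round 1 (Alice proposes): Bob can get 100 next round, worth 0.9 × 100 = 90 now; Alice offers that and keeps 10.

90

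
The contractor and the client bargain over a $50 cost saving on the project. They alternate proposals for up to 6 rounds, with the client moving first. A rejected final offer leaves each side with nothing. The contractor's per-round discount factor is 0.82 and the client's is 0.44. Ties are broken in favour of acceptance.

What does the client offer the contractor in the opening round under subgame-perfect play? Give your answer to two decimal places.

36.58

Work backward from the last round.
Round 6 (the contractor proposes): rejection yields 0 for the client; the contractor offers 0 and keeps 50.
Round 5 (the client proposes): the contractor can get 50 next round, worth 0.82 × 50 = 41 now. The client offers 41 and keeps 50 − 41 = 9.
Round 4 (the contractor proposes): the client can get 9 next round, worth 0.44 × 9 = 3.96 now; the contractor offers that and keeps 46.04.
Round 3 (the client proposes): the contractor can get 46.04 next round, worth 0.82 × 46.04 = 37.7528 now, so the client offers 37.7528, keeping 12.2472.
Round 2 (the contractor proposes): the client can get 12.2472 next round, worth 0.44 × 12.2472 = 5.388768 now, so the contractor offers 5.388768, keeping 44.611232.
Round 1 (the client proposes): the contractor can get 44.611232 next round, worth 0.82 × 44.611232 = 36.58121024 now. The client offers 36.58121024 and keeps 50 − 36.58121024 = 13.41878976.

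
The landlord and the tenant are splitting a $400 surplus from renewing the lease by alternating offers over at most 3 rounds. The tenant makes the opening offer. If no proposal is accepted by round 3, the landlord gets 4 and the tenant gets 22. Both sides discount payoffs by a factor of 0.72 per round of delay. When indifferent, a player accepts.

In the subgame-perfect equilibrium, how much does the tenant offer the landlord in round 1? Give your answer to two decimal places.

Round 3 (the tenant proposes): the landlord gets 4 if talks fail, so the tenant offers 4 and keeps 396.
Round 2 (the landlord proposes): the tenant can get 396 next round, worth 0.72 × 396 = 285.12 now. The landlord offers 285.12 and keeps 400 − 285.12 = 114.88.
Round 1 (the tenant proposes): the landlord can get 114.88 next round, worth 0.72 × 114.88 = 82.7136 now, so the tenant offers 82.7136, keeping 317.2864.

82.71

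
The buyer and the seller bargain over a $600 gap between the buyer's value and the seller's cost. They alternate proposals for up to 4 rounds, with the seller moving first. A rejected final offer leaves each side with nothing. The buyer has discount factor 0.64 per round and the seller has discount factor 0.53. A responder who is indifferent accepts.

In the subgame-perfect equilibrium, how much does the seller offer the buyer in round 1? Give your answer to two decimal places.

Solve by backward induction from round 4.
Round 4 (the buyer proposes): the seller will accept anything ≥ 0, so the buyer offers 0 and keeps 600.
Round 3 (the seller proposes): the buyer can get 600 next round, worth 0.64 × 600 = 384 now. The seller offers 384 and keeps 600 − 384 = 216.
Round 2 (the buyer proposes): the seller can get 216 next round, worth 0.53 × 216 = 114.48 now; the buyer offers that and keeps 485.52.
Round 1 (the seller proposes): the buyer can get 485.52 next round, worth 0.64 × 485.52 = 310.7328 now. The seller offers 310.7328 and keeps 600 − 310.7328 = 289.2672.

310.73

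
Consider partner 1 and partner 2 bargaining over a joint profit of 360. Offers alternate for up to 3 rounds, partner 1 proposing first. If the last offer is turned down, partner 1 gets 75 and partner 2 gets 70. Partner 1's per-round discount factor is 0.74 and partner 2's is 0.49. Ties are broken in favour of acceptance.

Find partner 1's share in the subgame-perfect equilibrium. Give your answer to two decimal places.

Round 3 (partner 1 proposes): partner 2 gets 70 if talks fail, so partner 1 offers 70 and keeps 290.
Round 2 (partner 2 proposes): partner 1 can get 290 next round, worth 0.74 × 290 = 214.6 now; partner 2 offers that and keeps 145.4.
Round 1 (partner 1 proposes): partner 2 can get 145.4 next round, worth 0.49 × 145.4 = 71.246 now, so partner 1 offers 71.246, keeping 288.754.

288.75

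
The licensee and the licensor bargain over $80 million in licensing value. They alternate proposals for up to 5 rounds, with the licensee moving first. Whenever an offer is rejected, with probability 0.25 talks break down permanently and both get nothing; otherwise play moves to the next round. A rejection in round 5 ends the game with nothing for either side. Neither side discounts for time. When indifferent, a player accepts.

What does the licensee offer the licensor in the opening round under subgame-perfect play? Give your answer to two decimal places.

Round 5 (the licensee proposes): rejection yields 0 for the licensor; the licensee offers 0 and keeps 80.
Round 4 (the licensor proposes): rejecting gives the licensee an expected 0.75 × 80 = 60, so the licensor offers 60, keeping 20.
Round 3 (the licensee proposes): rejecting gives the licensor an expected 0.75 × 20 = 15, so the licensee offers 15, keeping 65.
Round 2 (the licensor proposes): rejecting gives the licensee an expected 0.75 × 65 = 48.75; the licensor offers that and keeps 31.25.
Round 1 (the licensee proposes): rejecting gives the licensor an expected 0.75 × 31.25 = 23.4375; the licensee offers that and keeps 56.5625.

23.44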